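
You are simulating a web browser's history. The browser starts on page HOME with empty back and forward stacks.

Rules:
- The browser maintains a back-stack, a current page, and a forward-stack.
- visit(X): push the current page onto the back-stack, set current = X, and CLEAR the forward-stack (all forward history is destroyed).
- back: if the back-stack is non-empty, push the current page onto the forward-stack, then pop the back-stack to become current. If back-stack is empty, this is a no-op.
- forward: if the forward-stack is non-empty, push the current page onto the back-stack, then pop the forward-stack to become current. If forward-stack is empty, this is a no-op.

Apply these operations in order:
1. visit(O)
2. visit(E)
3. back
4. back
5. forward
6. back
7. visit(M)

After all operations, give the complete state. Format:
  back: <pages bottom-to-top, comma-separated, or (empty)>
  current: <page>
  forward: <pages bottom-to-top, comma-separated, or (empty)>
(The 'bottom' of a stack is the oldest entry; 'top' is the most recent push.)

After 1 (visit(O)): cur=O back=1 fwd=0
After 2 (visit(E)): cur=E back=2 fwd=0
After 3 (back): cur=O back=1 fwd=1
After 4 (back): cur=HOME back=0 fwd=2
After 5 (forward): cur=O back=1 fwd=1
After 6 (back): cur=HOME back=0 fwd=2
After 7 (visit(M)): cur=M back=1 fwd=0

Answer: back: HOME
current: M
forward: (empty)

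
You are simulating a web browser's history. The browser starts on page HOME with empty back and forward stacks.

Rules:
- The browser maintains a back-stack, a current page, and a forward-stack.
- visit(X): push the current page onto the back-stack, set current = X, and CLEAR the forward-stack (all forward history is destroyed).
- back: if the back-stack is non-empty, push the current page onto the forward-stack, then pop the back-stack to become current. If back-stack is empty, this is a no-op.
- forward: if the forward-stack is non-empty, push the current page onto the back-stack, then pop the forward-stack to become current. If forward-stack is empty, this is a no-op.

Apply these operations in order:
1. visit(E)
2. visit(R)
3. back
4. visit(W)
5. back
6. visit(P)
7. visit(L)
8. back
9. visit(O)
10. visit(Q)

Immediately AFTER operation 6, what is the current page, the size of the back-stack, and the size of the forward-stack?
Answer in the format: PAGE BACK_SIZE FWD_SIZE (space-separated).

After 1 (visit(E)): cur=E back=1 fwd=0
After 2 (visit(R)): cur=R back=2 fwd=0
After 3 (back): cur=E back=1 fwd=1
After 4 (visit(W)): cur=W back=2 fwd=0
After 5 (back): cur=E back=1 fwd=1
After 6 (visit(P)): cur=P back=2 fwd=0

P 2 0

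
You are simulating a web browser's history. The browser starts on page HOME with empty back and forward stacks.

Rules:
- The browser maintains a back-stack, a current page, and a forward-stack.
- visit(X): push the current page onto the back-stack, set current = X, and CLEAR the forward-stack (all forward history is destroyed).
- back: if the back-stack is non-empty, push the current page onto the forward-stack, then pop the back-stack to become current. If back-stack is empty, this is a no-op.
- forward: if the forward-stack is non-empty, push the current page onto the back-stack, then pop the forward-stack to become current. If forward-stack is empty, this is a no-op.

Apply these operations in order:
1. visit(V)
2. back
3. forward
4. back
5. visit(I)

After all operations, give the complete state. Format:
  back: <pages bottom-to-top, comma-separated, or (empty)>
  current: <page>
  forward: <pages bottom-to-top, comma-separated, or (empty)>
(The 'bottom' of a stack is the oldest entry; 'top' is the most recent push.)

After 1 (visit(V)): cur=V back=1 fwd=0
After 2 (back): cur=HOME back=0 fwd=1
After 3 (forward): cur=V back=1 fwd=0
After 4 (back): cur=HOME back=0 fwd=1
After 5 (visit(I)): cur=I back=1 fwd=0

Answer: back: HOME
current: I
forward: (empty)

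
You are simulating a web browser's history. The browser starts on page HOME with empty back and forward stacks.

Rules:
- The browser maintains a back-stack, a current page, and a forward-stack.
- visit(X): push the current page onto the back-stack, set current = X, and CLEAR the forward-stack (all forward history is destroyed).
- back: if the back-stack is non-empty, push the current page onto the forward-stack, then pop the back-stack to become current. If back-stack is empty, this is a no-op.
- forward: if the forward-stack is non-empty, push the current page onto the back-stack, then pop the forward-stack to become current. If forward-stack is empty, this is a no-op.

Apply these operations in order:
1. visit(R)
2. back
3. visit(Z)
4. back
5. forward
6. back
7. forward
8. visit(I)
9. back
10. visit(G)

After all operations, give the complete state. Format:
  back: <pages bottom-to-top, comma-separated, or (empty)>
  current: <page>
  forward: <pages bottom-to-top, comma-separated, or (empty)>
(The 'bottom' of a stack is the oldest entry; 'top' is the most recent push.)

Answer: back: HOME,Z
current: G
forward: (empty)

Derivation:
After 1 (visit(R)): cur=R back=1 fwd=0
After 2 (back): cur=HOME back=0 fwd=1
After 3 (visit(Z)): cur=Z back=1 fwd=0
After 4 (back): cur=HOME back=0 fwd=1
After 5 (forward): cur=Z back=1 fwd=0
After 6 (back): cur=HOME back=0 fwd=1
After 7 (forward): cur=Z back=1 fwd=0
After 8 (visit(I)): cur=I back=2 fwd=0
After 9 (back): cur=Z back=1 fwd=1
After 10 (visit(G)): cur=G back=2 fwd=0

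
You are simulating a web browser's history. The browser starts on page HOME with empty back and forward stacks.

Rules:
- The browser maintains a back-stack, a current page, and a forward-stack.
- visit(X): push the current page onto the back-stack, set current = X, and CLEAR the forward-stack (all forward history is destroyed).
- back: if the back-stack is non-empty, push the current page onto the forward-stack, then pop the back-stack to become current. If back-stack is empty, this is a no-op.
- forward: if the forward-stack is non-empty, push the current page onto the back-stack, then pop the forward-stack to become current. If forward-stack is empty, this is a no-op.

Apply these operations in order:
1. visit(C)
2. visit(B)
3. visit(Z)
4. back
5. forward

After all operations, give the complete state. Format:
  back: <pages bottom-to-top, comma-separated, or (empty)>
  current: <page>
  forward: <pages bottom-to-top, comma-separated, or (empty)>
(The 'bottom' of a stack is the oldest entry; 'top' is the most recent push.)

Answer: back: HOME,C,B
current: Z
forward: (empty)

Derivation:
After 1 (visit(C)): cur=C back=1 fwd=0
After 2 (visit(B)): cur=B back=2 fwd=0
After 3 (visit(Z)): cur=Z back=3 fwd=0
After 4 (back): cur=B back=2 fwd=1
After 5 (forward): cur=Z back=3 fwd=0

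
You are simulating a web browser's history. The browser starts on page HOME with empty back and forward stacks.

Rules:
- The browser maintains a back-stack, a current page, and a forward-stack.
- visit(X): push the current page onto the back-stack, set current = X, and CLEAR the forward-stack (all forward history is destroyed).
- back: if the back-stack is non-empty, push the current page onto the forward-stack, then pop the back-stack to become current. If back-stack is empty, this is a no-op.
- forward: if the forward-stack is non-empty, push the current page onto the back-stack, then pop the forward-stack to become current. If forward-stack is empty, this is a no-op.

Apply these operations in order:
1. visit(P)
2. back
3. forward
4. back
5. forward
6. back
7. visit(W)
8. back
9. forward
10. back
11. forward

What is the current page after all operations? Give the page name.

After 1 (visit(P)): cur=P back=1 fwd=0
After 2 (back): cur=HOME back=0 fwd=1
After 3 (forward): cur=P back=1 fwd=0
After 4 (back): cur=HOME back=0 fwd=1
After 5 (forward): cur=P back=1 fwd=0
After 6 (back): cur=HOME back=0 fwd=1
After 7 (visit(W)): cur=W back=1 fwd=0
After 8 (back): cur=HOME back=0 fwd=1
After 9 (forward): cur=W back=1 fwd=0
After 10 (back): cur=HOME back=0 fwd=1
After 11 (forward): cur=W back=1 fwd=0

Answer: W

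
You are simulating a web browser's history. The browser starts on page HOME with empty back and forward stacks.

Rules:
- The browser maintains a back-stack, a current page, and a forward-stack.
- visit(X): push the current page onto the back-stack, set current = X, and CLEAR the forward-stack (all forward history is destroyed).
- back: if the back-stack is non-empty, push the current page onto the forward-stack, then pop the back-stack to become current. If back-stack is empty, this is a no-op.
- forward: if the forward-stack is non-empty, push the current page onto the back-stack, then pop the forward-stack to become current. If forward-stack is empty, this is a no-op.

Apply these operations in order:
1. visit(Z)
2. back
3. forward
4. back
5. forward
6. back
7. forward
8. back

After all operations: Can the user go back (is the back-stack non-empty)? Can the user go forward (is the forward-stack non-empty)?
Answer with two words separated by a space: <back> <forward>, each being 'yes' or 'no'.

Answer: no yes

Derivation:
After 1 (visit(Z)): cur=Z back=1 fwd=0
After 2 (back): cur=HOME back=0 fwd=1
After 3 (forward): cur=Z back=1 fwd=0
After 4 (back): cur=HOME back=0 fwd=1
After 5 (forward): cur=Z back=1 fwd=0
After 6 (back): cur=HOME back=0 fwd=1
After 7 (forward): cur=Z back=1 fwd=0
After 8 (back): cur=HOME back=0 fwd=1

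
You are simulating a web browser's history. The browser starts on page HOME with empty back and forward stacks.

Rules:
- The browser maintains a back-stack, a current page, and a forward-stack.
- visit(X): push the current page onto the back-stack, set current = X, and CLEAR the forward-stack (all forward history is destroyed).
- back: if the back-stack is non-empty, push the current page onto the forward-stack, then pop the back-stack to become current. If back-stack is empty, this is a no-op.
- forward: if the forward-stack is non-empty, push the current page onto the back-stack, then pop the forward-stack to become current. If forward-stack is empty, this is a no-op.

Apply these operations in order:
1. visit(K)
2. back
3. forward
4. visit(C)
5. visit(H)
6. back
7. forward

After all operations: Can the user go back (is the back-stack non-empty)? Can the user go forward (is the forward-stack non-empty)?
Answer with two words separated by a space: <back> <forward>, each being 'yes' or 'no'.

After 1 (visit(K)): cur=K back=1 fwd=0
After 2 (back): cur=HOME back=0 fwd=1
After 3 (forward): cur=K back=1 fwd=0
After 4 (visit(C)): cur=C back=2 fwd=0
After 5 (visit(H)): cur=H back=3 fwd=0
After 6 (back): cur=C back=2 fwd=1
After 7 (forward): cur=H back=3 fwd=0

Answer: yes no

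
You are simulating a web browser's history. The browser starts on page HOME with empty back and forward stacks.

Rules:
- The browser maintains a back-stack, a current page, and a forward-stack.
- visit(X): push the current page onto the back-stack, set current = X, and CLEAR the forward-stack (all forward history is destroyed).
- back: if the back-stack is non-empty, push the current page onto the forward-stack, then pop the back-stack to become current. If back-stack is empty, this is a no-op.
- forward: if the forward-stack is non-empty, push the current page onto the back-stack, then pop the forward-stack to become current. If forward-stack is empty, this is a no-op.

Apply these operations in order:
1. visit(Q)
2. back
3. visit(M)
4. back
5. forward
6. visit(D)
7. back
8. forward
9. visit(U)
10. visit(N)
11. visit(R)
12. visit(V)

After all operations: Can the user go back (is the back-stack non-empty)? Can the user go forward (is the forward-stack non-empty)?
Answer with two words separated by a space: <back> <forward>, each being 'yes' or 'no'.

After 1 (visit(Q)): cur=Q back=1 fwd=0
After 2 (back): cur=HOME back=0 fwd=1
After 3 (visit(M)): cur=M back=1 fwd=0
After 4 (back): cur=HOME back=0 fwd=1
After 5 (forward): cur=M back=1 fwd=0
After 6 (visit(D)): cur=D back=2 fwd=0
After 7 (back): cur=M back=1 fwd=1
After 8 (forward): cur=D back=2 fwd=0
After 9 (visit(U)): cur=U back=3 fwd=0
After 10 (visit(N)): cur=N back=4 fwd=0
After 11 (visit(R)): cur=R back=5 fwd=0
After 12 (visit(V)): cur=V back=6 fwd=0

Answer: yes no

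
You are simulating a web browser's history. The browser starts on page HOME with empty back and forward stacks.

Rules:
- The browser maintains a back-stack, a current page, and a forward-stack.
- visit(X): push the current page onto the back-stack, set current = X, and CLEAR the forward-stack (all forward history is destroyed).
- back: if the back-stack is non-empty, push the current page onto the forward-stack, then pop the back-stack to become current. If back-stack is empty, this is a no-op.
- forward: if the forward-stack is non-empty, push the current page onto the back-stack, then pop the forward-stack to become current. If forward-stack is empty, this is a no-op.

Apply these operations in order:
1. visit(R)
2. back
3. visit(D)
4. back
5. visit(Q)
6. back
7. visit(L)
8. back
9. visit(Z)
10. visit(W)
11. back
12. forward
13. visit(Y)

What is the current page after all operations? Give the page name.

Answer: Y

Derivation:
After 1 (visit(R)): cur=R back=1 fwd=0
After 2 (back): cur=HOME back=0 fwd=1
After 3 (visit(D)): cur=D back=1 fwd=0
After 4 (back): cur=HOME back=0 fwd=1
After 5 (visit(Q)): cur=Q back=1 fwd=0
After 6 (back): cur=HOME back=0 fwd=1
After 7 (visit(L)): cur=L back=1 fwd=0
After 8 (back): cur=HOME back=0 fwd=1
After 9 (visit(Z)): cur=Z back=1 fwd=0
After 10 (visit(W)): cur=W back=2 fwd=0
After 11 (back): cur=Z back=1 fwd=1
After 12 (forward): cur=W back=2 fwd=0
After 13 (visit(Y)): cur=Y back=3 fwd=0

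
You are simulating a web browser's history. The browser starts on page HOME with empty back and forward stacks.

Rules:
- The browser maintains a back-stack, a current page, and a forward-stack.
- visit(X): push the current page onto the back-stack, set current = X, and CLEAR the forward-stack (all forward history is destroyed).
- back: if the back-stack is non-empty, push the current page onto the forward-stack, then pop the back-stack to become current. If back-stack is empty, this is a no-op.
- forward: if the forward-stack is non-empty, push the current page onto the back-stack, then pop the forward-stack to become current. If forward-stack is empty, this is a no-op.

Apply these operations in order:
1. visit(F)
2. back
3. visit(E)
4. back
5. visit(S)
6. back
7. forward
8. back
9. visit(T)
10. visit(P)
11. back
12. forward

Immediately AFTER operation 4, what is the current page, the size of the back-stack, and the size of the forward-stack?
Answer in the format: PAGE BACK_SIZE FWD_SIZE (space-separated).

After 1 (visit(F)): cur=F back=1 fwd=0
After 2 (back): cur=HOME back=0 fwd=1
After 3 (visit(E)): cur=E back=1 fwd=0
After 4 (back): cur=HOME back=0 fwd=1

HOME 0 1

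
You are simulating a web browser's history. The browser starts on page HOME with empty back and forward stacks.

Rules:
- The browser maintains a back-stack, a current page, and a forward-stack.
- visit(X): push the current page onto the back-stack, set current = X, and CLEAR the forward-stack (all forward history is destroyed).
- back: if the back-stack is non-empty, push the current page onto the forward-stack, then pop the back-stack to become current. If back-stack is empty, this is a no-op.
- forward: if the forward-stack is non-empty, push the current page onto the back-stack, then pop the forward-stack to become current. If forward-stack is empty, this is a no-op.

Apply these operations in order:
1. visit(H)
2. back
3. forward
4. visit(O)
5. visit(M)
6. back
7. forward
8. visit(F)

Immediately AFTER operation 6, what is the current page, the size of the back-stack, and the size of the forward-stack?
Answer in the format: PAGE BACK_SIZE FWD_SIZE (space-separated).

After 1 (visit(H)): cur=H back=1 fwd=0
After 2 (back): cur=HOME back=0 fwd=1
After 3 (forward): cur=H back=1 fwd=0
After 4 (visit(O)): cur=O back=2 fwd=0
After 5 (visit(M)): cur=M back=3 fwd=0
After 6 (back): cur=O back=2 fwd=1

O 2 1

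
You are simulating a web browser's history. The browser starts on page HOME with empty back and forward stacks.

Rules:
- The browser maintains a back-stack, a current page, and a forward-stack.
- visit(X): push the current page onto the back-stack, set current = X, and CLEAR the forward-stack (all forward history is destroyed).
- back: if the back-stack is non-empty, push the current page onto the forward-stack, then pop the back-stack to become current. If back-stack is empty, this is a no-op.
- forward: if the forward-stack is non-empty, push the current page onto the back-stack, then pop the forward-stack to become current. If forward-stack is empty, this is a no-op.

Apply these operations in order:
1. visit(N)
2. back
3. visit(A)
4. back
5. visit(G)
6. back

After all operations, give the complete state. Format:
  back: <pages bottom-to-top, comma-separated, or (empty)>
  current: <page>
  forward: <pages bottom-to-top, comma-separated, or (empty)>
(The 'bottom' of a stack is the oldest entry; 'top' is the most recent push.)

Answer: back: (empty)
current: HOME
forward: G

Derivation:
After 1 (visit(N)): cur=N back=1 fwd=0
After 2 (back): cur=HOME back=0 fwd=1
After 3 (visit(A)): cur=A back=1 fwd=0
After 4 (back): cur=HOME back=0 fwd=1
After 5 (visit(G)): cur=G back=1 fwd=0
After 6 (back): cur=HOME back=0 fwd=1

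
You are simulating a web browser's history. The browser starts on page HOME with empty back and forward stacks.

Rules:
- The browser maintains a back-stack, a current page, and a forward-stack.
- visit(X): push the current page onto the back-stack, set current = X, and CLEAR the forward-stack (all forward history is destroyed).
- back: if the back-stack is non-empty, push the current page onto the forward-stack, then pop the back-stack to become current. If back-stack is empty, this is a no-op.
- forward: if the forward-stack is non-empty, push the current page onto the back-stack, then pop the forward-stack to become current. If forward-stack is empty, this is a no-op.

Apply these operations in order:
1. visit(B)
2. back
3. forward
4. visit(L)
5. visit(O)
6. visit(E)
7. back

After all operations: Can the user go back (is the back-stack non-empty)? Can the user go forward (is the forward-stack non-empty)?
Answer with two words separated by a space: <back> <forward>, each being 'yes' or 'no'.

After 1 (visit(B)): cur=B back=1 fwd=0
After 2 (back): cur=HOME back=0 fwd=1
After 3 (forward): cur=B back=1 fwd=0
After 4 (visit(L)): cur=L back=2 fwd=0
After 5 (visit(O)): cur=O back=3 fwd=0
After 6 (visit(E)): cur=E back=4 fwd=0
After 7 (back): cur=O back=3 fwd=1

Answer: yes yes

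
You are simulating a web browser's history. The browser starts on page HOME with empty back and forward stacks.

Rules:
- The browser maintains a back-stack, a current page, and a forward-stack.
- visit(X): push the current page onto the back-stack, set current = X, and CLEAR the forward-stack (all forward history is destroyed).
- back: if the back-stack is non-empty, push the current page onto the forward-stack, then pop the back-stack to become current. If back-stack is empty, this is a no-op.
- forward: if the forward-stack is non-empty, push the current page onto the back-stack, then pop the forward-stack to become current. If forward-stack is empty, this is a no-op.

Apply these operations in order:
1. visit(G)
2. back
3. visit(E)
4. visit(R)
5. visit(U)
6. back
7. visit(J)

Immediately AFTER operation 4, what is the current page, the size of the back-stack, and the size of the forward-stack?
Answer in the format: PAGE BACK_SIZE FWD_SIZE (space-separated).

After 1 (visit(G)): cur=G back=1 fwd=0
After 2 (back): cur=HOME back=0 fwd=1
After 3 (visit(E)): cur=E back=1 fwd=0
After 4 (visit(R)): cur=R back=2 fwd=0

R 2 0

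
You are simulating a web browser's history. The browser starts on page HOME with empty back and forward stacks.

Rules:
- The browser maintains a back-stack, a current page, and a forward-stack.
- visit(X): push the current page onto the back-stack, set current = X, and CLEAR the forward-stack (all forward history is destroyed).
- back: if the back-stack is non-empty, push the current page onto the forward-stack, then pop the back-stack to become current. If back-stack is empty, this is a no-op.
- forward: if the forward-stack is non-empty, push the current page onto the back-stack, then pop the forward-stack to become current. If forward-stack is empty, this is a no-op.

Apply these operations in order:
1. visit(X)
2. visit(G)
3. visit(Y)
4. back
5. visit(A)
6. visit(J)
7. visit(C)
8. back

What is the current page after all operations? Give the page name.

Answer: J

Derivation:
After 1 (visit(X)): cur=X back=1 fwd=0
After 2 (visit(G)): cur=G back=2 fwd=0
After 3 (visit(Y)): cur=Y back=3 fwd=0
After 4 (back): cur=G back=2 fwd=1
After 5 (visit(A)): cur=A back=3 fwd=0
After 6 (visit(J)): cur=J back=4 fwd=0
After 7 (visit(C)): cur=C back=5 fwd=0
After 8 (back): cur=J back=4 fwd=1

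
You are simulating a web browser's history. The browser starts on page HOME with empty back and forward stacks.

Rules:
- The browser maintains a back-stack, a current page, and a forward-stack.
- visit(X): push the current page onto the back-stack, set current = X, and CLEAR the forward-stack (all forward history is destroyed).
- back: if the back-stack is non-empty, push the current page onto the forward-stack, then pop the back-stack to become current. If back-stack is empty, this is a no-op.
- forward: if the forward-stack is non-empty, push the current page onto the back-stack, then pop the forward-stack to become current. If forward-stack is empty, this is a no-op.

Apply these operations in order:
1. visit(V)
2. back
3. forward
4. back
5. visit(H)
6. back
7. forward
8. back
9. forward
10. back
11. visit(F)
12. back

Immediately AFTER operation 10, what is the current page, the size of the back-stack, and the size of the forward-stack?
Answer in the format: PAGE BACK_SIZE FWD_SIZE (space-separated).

After 1 (visit(V)): cur=V back=1 fwd=0
After 2 (back): cur=HOME back=0 fwd=1
After 3 (forward): cur=V back=1 fwd=0
After 4 (back): cur=HOME back=0 fwd=1
After 5 (visit(H)): cur=H back=1 fwd=0
After 6 (back): cur=HOME back=0 fwd=1
After 7 (forward): cur=H back=1 fwd=0
After 8 (back): cur=HOME back=0 fwd=1
After 9 (forward): cur=H back=1 fwd=0
After 10 (back): cur=HOME back=0 fwd=1

HOME 0 1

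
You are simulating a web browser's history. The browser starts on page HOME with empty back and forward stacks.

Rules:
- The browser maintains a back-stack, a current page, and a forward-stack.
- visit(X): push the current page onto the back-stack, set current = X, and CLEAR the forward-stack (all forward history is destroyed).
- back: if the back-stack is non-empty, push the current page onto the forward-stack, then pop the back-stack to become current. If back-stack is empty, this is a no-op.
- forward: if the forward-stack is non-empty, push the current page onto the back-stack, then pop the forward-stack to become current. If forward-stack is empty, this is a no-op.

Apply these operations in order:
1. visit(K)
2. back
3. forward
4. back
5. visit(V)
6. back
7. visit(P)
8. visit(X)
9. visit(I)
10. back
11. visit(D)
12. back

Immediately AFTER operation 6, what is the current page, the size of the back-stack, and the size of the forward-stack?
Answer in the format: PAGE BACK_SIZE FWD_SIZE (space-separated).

After 1 (visit(K)): cur=K back=1 fwd=0
After 2 (back): cur=HOME back=0 fwd=1
After 3 (forward): cur=K back=1 fwd=0
After 4 (back): cur=HOME back=0 fwd=1
After 5 (visit(V)): cur=V back=1 fwd=0
After 6 (back): cur=HOME back=0 fwd=1

HOME 0 1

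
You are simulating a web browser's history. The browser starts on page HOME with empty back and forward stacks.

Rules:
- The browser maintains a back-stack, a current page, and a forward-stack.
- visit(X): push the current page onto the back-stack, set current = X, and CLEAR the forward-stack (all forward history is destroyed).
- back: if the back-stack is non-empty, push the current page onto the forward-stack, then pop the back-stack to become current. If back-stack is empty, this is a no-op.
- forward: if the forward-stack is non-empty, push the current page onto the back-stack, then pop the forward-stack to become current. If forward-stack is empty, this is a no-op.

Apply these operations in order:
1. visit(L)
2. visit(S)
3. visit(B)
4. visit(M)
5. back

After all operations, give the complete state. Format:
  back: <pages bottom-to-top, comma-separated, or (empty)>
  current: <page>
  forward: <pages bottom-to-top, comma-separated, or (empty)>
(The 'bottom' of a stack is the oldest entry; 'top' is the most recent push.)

Answer: back: HOME,L,S
current: B
forward: M

Derivation:
After 1 (visit(L)): cur=L back=1 fwd=0
After 2 (visit(S)): cur=S back=2 fwd=0
After 3 (visit(B)): cur=B back=3 fwd=0
After 4 (visit(M)): cur=M back=4 fwd=0
After 5 (back): cur=B back=3 fwd=1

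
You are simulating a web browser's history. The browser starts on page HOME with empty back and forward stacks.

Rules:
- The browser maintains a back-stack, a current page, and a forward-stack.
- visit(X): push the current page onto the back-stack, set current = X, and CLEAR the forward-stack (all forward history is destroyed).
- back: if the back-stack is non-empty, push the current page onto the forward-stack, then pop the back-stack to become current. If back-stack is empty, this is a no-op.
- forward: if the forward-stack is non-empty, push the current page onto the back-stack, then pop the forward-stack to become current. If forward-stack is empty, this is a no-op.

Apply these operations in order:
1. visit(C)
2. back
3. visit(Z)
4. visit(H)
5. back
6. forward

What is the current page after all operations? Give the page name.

Answer: H

Derivation:
After 1 (visit(C)): cur=C back=1 fwd=0
After 2 (back): cur=HOME back=0 fwd=1
After 3 (visit(Z)): cur=Z back=1 fwd=0
After 4 (visit(H)): cur=H back=2 fwd=0
After 5 (back): cur=Z back=1 fwd=1
After 6 (forward): cur=H back=2 fwd=0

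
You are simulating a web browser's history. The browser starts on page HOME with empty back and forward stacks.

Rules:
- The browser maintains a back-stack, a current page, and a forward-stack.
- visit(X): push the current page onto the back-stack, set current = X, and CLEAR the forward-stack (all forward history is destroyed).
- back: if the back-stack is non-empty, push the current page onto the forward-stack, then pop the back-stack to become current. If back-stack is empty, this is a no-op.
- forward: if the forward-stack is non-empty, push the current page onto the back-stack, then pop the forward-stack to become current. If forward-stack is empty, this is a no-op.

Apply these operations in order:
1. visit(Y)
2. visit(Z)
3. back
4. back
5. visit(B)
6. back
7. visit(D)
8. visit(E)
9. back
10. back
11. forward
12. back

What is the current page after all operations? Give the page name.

After 1 (visit(Y)): cur=Y back=1 fwd=0
After 2 (visit(Z)): cur=Z back=2 fwd=0
After 3 (back): cur=Y back=1 fwd=1
After 4 (back): cur=HOME back=0 fwd=2
After 5 (visit(B)): cur=B back=1 fwd=0
After 6 (back): cur=HOME back=0 fwd=1
After 7 (visit(D)): cur=D back=1 fwd=0
After 8 (visit(E)): cur=E back=2 fwd=0
After 9 (back): cur=D back=1 fwd=1
After 10 (back): cur=HOME back=0 fwd=2
After 11 (forward): cur=D back=1 fwd=1
After 12 (back): cur=HOME back=0 fwd=2

Answer: HOME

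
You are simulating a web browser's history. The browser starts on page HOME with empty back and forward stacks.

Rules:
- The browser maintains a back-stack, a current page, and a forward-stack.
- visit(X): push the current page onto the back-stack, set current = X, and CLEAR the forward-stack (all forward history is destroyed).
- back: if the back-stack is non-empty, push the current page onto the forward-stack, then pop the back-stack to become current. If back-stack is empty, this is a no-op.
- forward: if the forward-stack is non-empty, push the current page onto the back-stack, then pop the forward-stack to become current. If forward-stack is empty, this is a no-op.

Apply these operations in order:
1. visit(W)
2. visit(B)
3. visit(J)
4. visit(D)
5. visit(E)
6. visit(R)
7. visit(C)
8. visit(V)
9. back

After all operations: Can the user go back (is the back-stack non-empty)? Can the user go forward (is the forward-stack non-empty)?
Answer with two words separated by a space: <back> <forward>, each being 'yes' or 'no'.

Answer: yes yes

Derivation:
After 1 (visit(W)): cur=W back=1 fwd=0
After 2 (visit(B)): cur=B back=2 fwd=0
After 3 (visit(J)): cur=J back=3 fwd=0
After 4 (visit(D)): cur=D back=4 fwd=0
After 5 (visit(E)): cur=E back=5 fwd=0
After 6 (visit(R)): cur=R back=6 fwd=0
After 7 (visit(C)): cur=C back=7 fwd=0
After 8 (visit(V)): cur=V back=8 fwd=0
After 9 (back): cur=C back=7 fwd=1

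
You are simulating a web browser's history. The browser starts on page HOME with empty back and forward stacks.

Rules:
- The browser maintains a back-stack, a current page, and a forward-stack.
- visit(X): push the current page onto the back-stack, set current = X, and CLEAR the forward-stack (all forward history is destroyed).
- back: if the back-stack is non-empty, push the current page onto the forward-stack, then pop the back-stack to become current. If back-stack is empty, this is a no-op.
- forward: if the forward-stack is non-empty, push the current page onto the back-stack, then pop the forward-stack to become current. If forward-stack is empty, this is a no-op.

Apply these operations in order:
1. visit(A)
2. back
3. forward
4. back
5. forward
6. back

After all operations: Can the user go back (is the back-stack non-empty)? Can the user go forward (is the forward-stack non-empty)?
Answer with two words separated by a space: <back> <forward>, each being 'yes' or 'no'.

After 1 (visit(A)): cur=A back=1 fwd=0
After 2 (back): cur=HOME back=0 fwd=1
After 3 (forward): cur=A back=1 fwd=0
After 4 (back): cur=HOME back=0 fwd=1
After 5 (forward): cur=A back=1 fwd=0
After 6 (back): cur=HOME back=0 fwd=1

Answer: no yes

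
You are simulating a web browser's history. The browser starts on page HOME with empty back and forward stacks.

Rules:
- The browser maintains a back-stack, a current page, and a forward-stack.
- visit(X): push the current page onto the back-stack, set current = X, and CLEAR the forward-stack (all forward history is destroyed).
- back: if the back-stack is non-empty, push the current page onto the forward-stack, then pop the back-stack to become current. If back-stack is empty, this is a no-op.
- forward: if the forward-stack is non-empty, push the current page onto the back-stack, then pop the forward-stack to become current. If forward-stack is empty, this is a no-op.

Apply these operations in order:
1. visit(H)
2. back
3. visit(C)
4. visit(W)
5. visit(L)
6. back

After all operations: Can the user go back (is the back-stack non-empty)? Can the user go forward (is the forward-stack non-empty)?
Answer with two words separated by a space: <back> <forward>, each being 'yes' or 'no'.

After 1 (visit(H)): cur=H back=1 fwd=0
After 2 (back): cur=HOME back=0 fwd=1
After 3 (visit(C)): cur=C back=1 fwd=0
After 4 (visit(W)): cur=W back=2 fwd=0
After 5 (visit(L)): cur=L back=3 fwd=0
After 6 (back): cur=W back=2 fwd=1

Answer: yes yes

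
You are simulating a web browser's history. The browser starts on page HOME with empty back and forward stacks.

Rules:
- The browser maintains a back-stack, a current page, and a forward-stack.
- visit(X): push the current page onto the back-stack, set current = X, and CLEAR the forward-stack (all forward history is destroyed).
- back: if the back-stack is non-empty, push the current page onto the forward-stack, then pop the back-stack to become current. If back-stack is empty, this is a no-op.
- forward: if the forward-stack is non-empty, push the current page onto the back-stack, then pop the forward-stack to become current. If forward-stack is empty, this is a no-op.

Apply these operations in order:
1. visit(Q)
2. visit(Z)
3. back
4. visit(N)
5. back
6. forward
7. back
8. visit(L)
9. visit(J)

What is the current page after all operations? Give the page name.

After 1 (visit(Q)): cur=Q back=1 fwd=0
After 2 (visit(Z)): cur=Z back=2 fwd=0
After 3 (back): cur=Q back=1 fwd=1
After 4 (visit(N)): cur=N back=2 fwd=0
After 5 (back): cur=Q back=1 fwd=1
After 6 (forward): cur=N back=2 fwd=0
After 7 (back): cur=Q back=1 fwd=1
After 8 (visit(L)): cur=L back=2 fwd=0
After 9 (visit(J)): cur=J back=3 fwd=0

Answer: J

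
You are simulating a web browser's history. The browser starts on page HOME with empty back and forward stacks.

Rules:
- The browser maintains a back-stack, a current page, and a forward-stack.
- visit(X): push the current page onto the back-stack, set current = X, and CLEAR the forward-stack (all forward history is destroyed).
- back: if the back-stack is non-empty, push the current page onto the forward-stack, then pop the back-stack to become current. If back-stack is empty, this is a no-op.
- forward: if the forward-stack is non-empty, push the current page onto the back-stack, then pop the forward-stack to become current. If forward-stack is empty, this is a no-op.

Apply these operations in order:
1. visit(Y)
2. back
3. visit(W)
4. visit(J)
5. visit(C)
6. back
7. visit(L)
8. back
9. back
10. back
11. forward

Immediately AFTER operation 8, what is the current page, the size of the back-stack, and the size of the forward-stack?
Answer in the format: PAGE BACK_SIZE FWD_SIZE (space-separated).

After 1 (visit(Y)): cur=Y back=1 fwd=0
After 2 (back): cur=HOME back=0 fwd=1
After 3 (visit(W)): cur=W back=1 fwd=0
After 4 (visit(J)): cur=J back=2 fwd=0
After 5 (visit(C)): cur=C back=3 fwd=0
After 6 (back): cur=J back=2 fwd=1
After 7 (visit(L)): cur=L back=3 fwd=0
After 8 (back): cur=J back=2 fwd=1

J 2 1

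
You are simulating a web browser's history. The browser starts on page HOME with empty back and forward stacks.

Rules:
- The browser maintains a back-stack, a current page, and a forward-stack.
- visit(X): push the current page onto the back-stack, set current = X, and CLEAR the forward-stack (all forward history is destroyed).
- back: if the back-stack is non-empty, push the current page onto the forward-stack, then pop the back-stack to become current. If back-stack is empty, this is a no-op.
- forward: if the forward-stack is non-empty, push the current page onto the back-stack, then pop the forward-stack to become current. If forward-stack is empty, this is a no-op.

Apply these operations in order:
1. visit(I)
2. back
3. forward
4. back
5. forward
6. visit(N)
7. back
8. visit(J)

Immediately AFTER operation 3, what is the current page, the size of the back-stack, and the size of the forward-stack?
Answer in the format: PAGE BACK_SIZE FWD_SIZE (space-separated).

After 1 (visit(I)): cur=I back=1 fwd=0
After 2 (back): cur=HOME back=0 fwd=1
After 3 (forward): cur=I back=1 fwd=0

I 1 0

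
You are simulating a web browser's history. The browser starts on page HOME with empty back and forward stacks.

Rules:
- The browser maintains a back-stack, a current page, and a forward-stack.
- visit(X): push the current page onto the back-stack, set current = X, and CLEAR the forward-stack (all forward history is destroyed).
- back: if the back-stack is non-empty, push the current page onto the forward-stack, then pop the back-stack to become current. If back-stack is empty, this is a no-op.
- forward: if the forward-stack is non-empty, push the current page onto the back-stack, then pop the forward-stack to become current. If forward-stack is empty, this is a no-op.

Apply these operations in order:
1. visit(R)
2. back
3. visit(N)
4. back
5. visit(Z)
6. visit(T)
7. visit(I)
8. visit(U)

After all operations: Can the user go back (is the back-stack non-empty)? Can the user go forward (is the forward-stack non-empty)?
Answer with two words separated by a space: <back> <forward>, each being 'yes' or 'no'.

After 1 (visit(R)): cur=R back=1 fwd=0
After 2 (back): cur=HOME back=0 fwd=1
After 3 (visit(N)): cur=N back=1 fwd=0
After 4 (back): cur=HOME back=0 fwd=1
After 5 (visit(Z)): cur=Z back=1 fwd=0
After 6 (visit(T)): cur=T back=2 fwd=0
After 7 (visit(I)): cur=I back=3 fwd=0
After 8 (visit(U)): cur=U back=4 fwd=0

Answer: yes no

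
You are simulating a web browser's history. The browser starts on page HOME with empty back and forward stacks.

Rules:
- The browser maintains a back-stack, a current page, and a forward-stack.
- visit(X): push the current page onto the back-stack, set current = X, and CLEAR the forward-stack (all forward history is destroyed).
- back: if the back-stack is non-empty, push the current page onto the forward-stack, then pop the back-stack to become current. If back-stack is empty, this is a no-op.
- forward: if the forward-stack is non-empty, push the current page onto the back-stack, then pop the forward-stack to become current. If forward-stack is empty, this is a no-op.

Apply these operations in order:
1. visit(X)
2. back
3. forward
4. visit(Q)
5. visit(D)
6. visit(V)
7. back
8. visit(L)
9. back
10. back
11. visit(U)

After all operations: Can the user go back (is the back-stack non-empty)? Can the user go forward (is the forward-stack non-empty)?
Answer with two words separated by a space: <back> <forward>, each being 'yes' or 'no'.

Answer: yes no

Derivation:
After 1 (visit(X)): cur=X back=1 fwd=0
After 2 (back): cur=HOME back=0 fwd=1
After 3 (forward): cur=X back=1 fwd=0
After 4 (visit(Q)): cur=Q back=2 fwd=0
After 5 (visit(D)): cur=D back=3 fwd=0
After 6 (visit(V)): cur=V back=4 fwd=0
After 7 (back): cur=D back=3 fwd=1
After 8 (visit(L)): cur=L back=4 fwd=0
After 9 (back): cur=D back=3 fwd=1
After 10 (back): cur=Q back=2 fwd=2
After 11 (visit(U)): cur=U back=3 fwd=0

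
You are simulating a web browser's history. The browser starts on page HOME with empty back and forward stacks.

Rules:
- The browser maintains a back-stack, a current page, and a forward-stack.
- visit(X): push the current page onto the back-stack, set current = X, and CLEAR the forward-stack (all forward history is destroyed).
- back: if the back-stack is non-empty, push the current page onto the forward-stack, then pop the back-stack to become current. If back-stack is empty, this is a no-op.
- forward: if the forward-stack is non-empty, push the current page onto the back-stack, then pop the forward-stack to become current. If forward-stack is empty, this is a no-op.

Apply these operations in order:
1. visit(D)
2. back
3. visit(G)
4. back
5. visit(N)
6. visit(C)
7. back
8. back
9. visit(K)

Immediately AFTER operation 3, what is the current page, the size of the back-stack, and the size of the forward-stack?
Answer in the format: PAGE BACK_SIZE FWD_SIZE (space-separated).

After 1 (visit(D)): cur=D back=1 fwd=0
After 2 (back): cur=HOME back=0 fwd=1
After 3 (visit(G)): cur=G back=1 fwd=0

G 1 0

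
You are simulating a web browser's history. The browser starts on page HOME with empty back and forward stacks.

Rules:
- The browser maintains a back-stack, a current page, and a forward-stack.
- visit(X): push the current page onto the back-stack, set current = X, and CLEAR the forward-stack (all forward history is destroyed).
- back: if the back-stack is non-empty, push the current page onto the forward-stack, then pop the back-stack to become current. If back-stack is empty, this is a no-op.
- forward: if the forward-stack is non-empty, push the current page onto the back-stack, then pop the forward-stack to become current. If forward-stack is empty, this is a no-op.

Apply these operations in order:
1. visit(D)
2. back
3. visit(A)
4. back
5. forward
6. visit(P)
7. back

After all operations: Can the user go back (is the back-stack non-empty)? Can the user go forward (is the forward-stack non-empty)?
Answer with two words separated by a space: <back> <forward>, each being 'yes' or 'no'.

Answer: yes yes

Derivation:
After 1 (visit(D)): cur=D back=1 fwd=0
After 2 (back): cur=HOME back=0 fwd=1
After 3 (visit(A)): cur=A back=1 fwd=0
After 4 (back): cur=HOME back=0 fwd=1
After 5 (forward): cur=A back=1 fwd=0
After 6 (visit(P)): cur=P back=2 fwd=0
After 7 (back): cur=A back=1 fwd=1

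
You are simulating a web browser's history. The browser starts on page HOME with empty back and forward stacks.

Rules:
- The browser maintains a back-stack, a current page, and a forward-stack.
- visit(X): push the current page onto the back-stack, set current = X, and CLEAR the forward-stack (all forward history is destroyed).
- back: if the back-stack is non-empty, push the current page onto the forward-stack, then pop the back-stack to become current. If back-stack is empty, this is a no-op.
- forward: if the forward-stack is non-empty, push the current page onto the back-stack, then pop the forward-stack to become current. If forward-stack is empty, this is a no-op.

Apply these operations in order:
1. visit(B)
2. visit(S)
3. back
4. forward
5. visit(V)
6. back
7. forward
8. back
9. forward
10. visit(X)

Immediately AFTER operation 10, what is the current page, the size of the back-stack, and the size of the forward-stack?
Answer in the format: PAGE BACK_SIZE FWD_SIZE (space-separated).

After 1 (visit(B)): cur=B back=1 fwd=0
After 2 (visit(S)): cur=S back=2 fwd=0
After 3 (back): cur=B back=1 fwd=1
After 4 (forward): cur=S back=2 fwd=0
After 5 (visit(V)): cur=V back=3 fwd=0
After 6 (back): cur=S back=2 fwd=1
After 7 (forward): cur=V back=3 fwd=0
After 8 (back): cur=S back=2 fwd=1
After 9 (forward): cur=V back=3 fwd=0
After 10 (visit(X)): cur=X back=4 fwd=0

X 4 0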